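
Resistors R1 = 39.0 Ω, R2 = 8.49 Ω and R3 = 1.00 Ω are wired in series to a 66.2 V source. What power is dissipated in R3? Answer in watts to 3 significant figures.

1.86 W

Every series element carries the same I. Get I from the total resistance, then P = I² × R3.
R_total = 39.0 + 8.49 + 1.00 = 48.49 Ω
I = V / R_total = 66.2 / 48.49 = 1.365 A
P_R3 = I² × R3 = (1.365)² × 1.00 = 1.864 W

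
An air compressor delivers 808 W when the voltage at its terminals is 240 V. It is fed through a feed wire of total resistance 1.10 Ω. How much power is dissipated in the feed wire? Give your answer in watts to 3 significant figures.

The feed wire is a series resistance carrying the load current; its dissipation is I²R_line.
I = P / V = 808 / 240 = 3.367 A through the feed wire.
P_line = I² R_line = (3.367)² × 1.10 = 12.47 W

12.5 W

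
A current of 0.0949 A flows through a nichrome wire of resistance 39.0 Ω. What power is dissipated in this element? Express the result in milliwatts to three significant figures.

351 mW

The current through and the resistance of the element are both given; use P = I²R.
P = (0.09490 A)² × 39.0 Ω = 0.3512 W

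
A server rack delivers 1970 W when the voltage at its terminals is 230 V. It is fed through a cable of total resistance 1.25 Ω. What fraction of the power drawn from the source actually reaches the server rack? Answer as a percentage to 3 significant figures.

95.6 %

I = P / V = 1970 / 230 = 8.565 A through the cable.
P_line = I² R_line = (8.565)² × 1.25 = 91.70 W
P_source = P_load + P_line = 1970 + 91.70 = 2062 W
η = P_load / P_source = 1970 / 2062 = 0.9555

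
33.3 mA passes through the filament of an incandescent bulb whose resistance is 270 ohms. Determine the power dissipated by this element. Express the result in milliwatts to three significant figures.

299 mW

The current through and the resistance of the element are both given; use P = I²R.
P = (0.03330 A)² × 270 Ω = 0.2994 W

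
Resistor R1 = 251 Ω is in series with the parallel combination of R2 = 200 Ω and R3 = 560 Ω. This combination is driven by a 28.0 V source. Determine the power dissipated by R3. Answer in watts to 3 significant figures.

0.192 W

Collapse R2‖R3 to a single equivalent, reducing the network to two series elements.
R_p = (200×560)/(200+560) = 147.4 Ω
R_total = 251 + 147.4 = 398.4 Ω
I = V / R_total = 28.0 / 398.4 = 0.07029 A
Voltage across the parallel pair: V_p = I × R_p = 0.07029 × 147.4 = 10.36 V
R3 sees V_p directly, so P = V_p² / R3.
P_R3 = (10.36)² / 560 = 0.1916 W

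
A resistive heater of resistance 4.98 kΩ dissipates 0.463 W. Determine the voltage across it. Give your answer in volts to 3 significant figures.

48.0 V

Rearranging the power relation for the two known quantities gives V = √(P R).
V = √(0.463 × 4980) = 48.02 V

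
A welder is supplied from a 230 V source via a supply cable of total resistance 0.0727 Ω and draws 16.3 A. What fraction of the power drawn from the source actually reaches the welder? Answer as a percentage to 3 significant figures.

The supply cable carries the full 16.3 A.
P_line = I² R_line = (16.30)² × 0.0727 = 19.32 W
P_source = V I = 230 × 16.30 = 3749 W; P_load = 3730 W
η = P_load / P_source = 3730 / 3749 = 0.9948

99.5 %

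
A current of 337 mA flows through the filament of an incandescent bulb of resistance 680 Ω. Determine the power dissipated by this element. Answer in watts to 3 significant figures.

With I and R stated, P = I²R applies in one step.
P = (0.3370 A)² × 680 Ω = 77.23 W

77.2 W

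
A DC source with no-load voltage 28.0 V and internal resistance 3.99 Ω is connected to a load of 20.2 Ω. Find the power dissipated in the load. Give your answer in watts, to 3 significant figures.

With r and R in series, I = ε/(r+R); the load dissipates I²R.
I = ε / (r + R) = 28.0 / (3.99 + 20.2) = 1.158 A
P_load = I² R = (1.158)² × 20.2 = 27.06 W

27.1 W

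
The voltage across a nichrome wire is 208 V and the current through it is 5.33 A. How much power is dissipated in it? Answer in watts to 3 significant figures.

Both the voltage across and the current through the element are known, so P = V I applies directly.
P = 208 V × 5.330 A = 1109 W

1110 W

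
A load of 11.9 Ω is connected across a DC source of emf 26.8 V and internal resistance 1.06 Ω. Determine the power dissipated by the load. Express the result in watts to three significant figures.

Load and internal resistance form a series loop — compute the loop current, then the load power via I²R.
I = ε / (r + R) = 26.8 / (1.06 + 11.9) = 2.068 A
P_load = I² R = (2.068)² × 11.9 = 50.89 W

50.9 W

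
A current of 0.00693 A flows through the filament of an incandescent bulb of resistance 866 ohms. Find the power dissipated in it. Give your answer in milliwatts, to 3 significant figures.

41.6 mW

Knowing I and R, the power is just I²R — no need to find V first.
P = (0.006930 A)² × 866 Ω = 0.04159 W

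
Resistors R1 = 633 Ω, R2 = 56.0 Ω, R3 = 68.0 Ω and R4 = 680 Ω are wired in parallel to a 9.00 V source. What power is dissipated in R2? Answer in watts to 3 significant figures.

R2 sits directly across the source, so P = V²/R with V = 9.00 V.
P_R2 = V² / R2 = (9.00)² / 56.0 Ω = 1.446 W

1.45 W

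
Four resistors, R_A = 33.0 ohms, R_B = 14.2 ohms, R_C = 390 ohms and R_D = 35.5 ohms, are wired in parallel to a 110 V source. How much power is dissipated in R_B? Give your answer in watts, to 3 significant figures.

852 W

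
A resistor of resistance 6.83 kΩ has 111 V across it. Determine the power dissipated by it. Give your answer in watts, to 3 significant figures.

Voltage and resistance are given, so P = V²/R is the one-step route.
P = (111 V)² / 6830 Ω = 1.804 W

1.80 W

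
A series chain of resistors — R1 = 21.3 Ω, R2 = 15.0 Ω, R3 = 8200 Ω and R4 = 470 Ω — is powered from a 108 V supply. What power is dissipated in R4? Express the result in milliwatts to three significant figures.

72.3 mW

Series elements share the same current, so find I first, then use P = I²R.
R_total = 21.3 + 15.0 + 8200 + 470 = 8706 Ω
I = V / R_total = 108 / 8706 = 0.01240 A
P_R4 = I² × R4 = (0.01240)² × 470 = 0.07232 W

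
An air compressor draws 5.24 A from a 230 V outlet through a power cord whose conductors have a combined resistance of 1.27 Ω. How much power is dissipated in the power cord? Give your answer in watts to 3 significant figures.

Line loss is just I²R for the cable — we know both I and R_line directly.
The power cord carries the full 5.24 A.
P_line = I² R_line = (5.240)² × 1.27 = 34.87 W

34.9 W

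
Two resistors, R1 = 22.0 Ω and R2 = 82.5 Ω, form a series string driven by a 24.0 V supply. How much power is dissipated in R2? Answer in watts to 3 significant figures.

In a series string the same current flows through every resistor — find that current, then P = I²R for the one we want.
R_total = 22.0 + 82.5 = 104.5 Ω
I = V / R_total = 24.0 / 104.5 = 0.2297 A
P_R2 = I² × R2 = (0.2297)² × 82.5 = 4.352 W

4.35 W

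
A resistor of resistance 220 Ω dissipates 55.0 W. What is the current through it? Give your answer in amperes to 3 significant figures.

The two known quantities fix the third via I = √(P / R).
I = √(55.0 / 220) = 0.5000 A

0.500 A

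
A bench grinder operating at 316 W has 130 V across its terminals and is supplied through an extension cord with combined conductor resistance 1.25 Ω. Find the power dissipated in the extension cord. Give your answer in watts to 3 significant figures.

7.39 W

Line loss is just I²R for the cable — we know both I and R_line directly.
I = P / V = 316 / 130 = 2.431 A through the extension cord.
P_line = I² R_line = (2.431)² × 1.25 = 7.386 W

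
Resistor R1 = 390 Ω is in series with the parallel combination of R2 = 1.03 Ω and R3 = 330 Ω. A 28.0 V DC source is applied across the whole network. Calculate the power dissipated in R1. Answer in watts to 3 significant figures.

Replace R2 and R3 with their parallel equivalent so the circuit becomes R1 in series with R_p.
R_p = (1.03×330)/(1.03+330) = 1.027 Ω
R_total = 390 + 1.027 = 391.0 Ω
I = V / R_total = 28.0 / 391.0 = 0.07161 A
The full supply current passes through R1: P = I²R.
P_R1 = (0.07161)² × 390 = 2.000 W

2.00 W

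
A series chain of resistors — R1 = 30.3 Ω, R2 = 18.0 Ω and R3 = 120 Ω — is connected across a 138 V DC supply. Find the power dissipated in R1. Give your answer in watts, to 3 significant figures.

20.4 W

In a series string the same current flows through every resistor — find that current, then P = I²R for the one we want.
R_total = 30.3 + 18.0 + 120 = 168.3 Ω
I = V / R_total = 138 / 168.3 = 0.8200 A
P_R1 = I² × R1 = (0.8200)² × 30.3 = 20.37 W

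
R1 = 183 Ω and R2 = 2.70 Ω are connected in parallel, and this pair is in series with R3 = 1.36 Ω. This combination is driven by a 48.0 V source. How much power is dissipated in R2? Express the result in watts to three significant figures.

Combine R1 and R2 into their parallel equivalent first, reducing the network to two series resistors.
R_p = (183×2.70)/(183+2.70) = 2.661 Ω
R_total = R_p + 1.36 = 2.661 + 1.36 = 4.021 Ω
I = V / R_total = 48.0 / 4.021 = 11.94 A
Voltage across the parallel pair: V_p = I × R_p = 11.94 × 2.661 = 31.76 V
Use P = V²/R for R2 with V = V_p.
P_R2 = (31.76)² / 2.70 = 373.7 W

374 W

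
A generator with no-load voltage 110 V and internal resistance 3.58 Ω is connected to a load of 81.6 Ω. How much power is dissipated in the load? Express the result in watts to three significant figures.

Find the circuit current first, then P = I²R for the load (series elements share I).
I = ε / (r + R) = 110 / (3.58 + 81.6) = 1.291 A
P_load = I² R = (1.291)² × 81.6 = 136.1 W

136 W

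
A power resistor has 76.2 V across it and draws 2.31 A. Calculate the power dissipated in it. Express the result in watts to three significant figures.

V and I are known directly — P = V I, no intermediate step needed.
P = 76.2 V × 2.310 A = 176.0 W

176 W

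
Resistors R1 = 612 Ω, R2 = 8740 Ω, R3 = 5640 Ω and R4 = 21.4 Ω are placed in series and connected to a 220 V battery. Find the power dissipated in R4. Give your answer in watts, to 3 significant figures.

Since the resistors are in series they all carry the loop current I = V/R_total; the power in any one is I²R.
R_total = 612 + 8740 + 5640 + 21.4 = 15010 Ω
I = V / R_total = 220 / 15010 = 0.01465 A
P_R4 = I² × R4 = (0.01465)² × 21.4 = 0.004595 W

0.00460 W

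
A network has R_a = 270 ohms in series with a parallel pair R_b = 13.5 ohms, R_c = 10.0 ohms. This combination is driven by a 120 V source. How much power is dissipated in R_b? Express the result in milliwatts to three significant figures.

463 mW

Reduce the parallel pair to R_p first; the network is then a simple series string.
R_p = (13.5×10.0)/(13.5+10.0) = 5.745 Ω
R_total = 270 + 5.745 = 275.7 Ω
I = V / R_total = 120 / 275.7 = 0.4352 A
Voltage across the parallel pair: V_p = I × R_p = 0.4352 × 5.745 = 2.500 V
R_b sees V_p directly, so P = V_p² / R_b.
P_R_b = (2.500)² / 13.5 = 0.4630 W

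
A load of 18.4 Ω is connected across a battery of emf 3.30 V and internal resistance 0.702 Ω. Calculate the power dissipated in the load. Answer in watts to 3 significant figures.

With r and R in series, I = ε/(r+R); the load dissipates I²R.
I = ε / (r + R) = 3.30 / (0.702 + 18.4) = 0.1728 A
P_load = I² R = (0.1728)² × 18.4 = 0.5491 W

0.549 W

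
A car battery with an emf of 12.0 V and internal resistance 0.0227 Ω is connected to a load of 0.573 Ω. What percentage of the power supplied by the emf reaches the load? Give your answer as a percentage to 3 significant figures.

96.2 %

Efficiency is P_load / P_total. With a series r and R sharing the same I, P = I²R for each, so η = R/(R+r).
η = R / (R + r) = 0.573 / (0.573 + 0.0227) = 0.9619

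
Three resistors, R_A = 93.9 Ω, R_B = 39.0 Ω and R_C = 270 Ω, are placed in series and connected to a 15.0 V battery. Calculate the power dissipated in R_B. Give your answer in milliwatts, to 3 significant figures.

54.1 mW

In a series string the same current flows through every resistor — find that current, then P = I²R for the one we want.
R_total = 93.9 + 39.0 + 270 = 402.9 Ω
I = V / R_total = 15.0 / 402.9 = 0.03723 A
P_R_B = I² × R_B = (0.03723)² × 39.0 = 0.05406 W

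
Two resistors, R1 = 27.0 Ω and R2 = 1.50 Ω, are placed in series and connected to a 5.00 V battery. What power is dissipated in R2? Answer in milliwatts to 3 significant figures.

46.2 mW

The current is common to all series resistors; compute it, then apply P = I²R for the target.
R_total = 27.0 + 1.50 = 28.50 Ω
I = V / R_total = 5.00 / 28.50 = 0.1754 A
P_R2 = I² × R2 = (0.1754)² × 1.50 = 0.04617 W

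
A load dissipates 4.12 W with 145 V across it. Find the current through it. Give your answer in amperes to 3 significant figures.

0.0284 A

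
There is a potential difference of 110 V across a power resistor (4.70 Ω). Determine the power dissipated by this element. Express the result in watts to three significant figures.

2570 W

V and R are stated; P = V²/R avoids computing the current.
P = (110 V)² / 4.70 Ω = 2574 W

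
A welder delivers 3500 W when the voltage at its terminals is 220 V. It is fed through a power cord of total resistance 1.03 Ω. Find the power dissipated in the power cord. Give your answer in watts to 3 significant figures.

261 W

Only the current and the line resistance are needed for the I²R loss.
I = P / V = 3500 / 220 = 15.91 A through the power cord.
P_line = I² R_line = (15.91)² × 1.03 = 260.7 W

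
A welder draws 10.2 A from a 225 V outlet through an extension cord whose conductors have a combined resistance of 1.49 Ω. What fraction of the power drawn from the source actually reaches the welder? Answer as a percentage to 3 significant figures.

93.2 %

The extension cord carries the full 10.2 A.
P_line = I² R_line = (10.20)² × 1.49 = 155.0 W
P_source = V I = 225 × 10.20 = 2295 W; P_load = 2140 W
η = P_load / P_source = 2140 / 2295 = 0.9325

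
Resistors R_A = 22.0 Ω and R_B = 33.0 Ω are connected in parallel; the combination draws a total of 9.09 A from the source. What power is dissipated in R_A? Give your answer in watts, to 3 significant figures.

654 W

The branches share the same voltage, but only the total current is given — find V from the equivalent resistance first.
1/R_eq = 1/22.0 + 1/33.0 ⇒ R_eq = 13.20 Ω
V = I_total × R_eq = 9.090 × 13.20 = 120.0 V
P_R_A = V² / R_A = (120.0)² / 22.0 = 654.4 W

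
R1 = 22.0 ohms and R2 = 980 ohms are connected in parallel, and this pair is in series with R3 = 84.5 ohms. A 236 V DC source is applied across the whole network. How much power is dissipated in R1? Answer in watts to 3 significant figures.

Collapse the R1‖R2 pair into one equivalent R_p; then R_p and R3 form a series string.
R_p = (22.0×980)/(22.0+980) = 21.52 Ω
R_total = R_p + 84.5 = 21.52 + 84.5 = 106.0 Ω
I = V / R_total = 236 / 106.0 = 2.226 A
Voltage across the parallel pair: V_p = I × R_p = 2.226 × 21.52 = 47.90 V
Use P = V²/R for R1 with V = V_p.
P_R1 = (47.90)² / 22.0 = 104.3 W

104 W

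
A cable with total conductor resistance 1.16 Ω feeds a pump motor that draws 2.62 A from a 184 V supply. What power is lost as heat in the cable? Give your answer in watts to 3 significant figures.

7.96 W

Only the current and the line resistance are needed for the I²R loss.
The cable carries the full 2.62 A.
P_line = I² R_line = (2.620)² × 1.16 = 7.963 W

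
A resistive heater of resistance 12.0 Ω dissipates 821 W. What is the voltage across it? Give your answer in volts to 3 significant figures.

99.3 V

From P = V I = I²R = V²/R, with the two given quantities we get V = √(P R).
V = √(821 × 12.0) = 99.26 V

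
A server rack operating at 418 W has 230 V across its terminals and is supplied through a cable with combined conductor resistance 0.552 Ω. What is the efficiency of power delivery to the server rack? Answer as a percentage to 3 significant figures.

99.6 %

I = P / V = 418 / 230 = 1.817 A through the cable.
P_line = I² R_line = (1.817)² × 0.552 = 1.823 W
P_source = P_load + P_line = 418.0 + 1.823 = 419.8 W
η = P_load / P_source = 418.0 / 419.8 = 0.9957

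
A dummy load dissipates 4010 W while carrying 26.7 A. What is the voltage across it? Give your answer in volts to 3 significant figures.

Rearranging the power relation for the two known quantities gives V = P / I.
V = 4010 / 26.70 = 150.2 V

150 V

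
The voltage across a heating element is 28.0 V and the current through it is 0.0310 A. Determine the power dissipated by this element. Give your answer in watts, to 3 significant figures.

0.868 W

V and I are known directly — P = V I, no intermediate step needed.
P = 28.0 V × 0.03100 A = 0.8680 W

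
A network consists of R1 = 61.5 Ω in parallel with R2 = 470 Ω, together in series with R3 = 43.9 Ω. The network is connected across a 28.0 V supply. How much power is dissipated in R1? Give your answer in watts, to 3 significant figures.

Combine R1 and R2 into their parallel equivalent first, reducing the network to two series resistors.
R_p = (61.5×470)/(61.5+470) = 54.38 Ω
R_total = R_p + 43.9 = 54.38 + 43.9 = 98.28 Ω
I = V / R_total = 28.0 / 98.28 = 0.2849 A
Voltage across the parallel pair: V_p = I × R_p = 0.2849 × 54.38 = 15.49 V
R1 has V_p across it, so P = V_p²/R1.
P_R1 = (15.49)² / 61.5 = 3.903 W

3.90 W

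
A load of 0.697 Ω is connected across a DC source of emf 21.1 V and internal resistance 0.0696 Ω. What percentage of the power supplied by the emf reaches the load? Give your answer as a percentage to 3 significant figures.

Efficiency is P_load / P_total. With a series r and R sharing the same I, P = I²R for each, so η = R/(R+r).
η = R / (R + r) = 0.697 / (0.697 + 0.0696) = 0.9092

90.9 %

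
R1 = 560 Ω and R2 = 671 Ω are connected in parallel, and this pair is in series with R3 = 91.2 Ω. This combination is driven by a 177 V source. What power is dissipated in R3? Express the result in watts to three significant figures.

Reduce the parallel combination to a single R_p; the circuit then becomes R_p in series with the remaining resistor.
R_p = (560×671)/(560+671) = 305.2 Ω
R_total = R_p + 91.2 = 305.2 + 91.2 = 396.4 Ω
I = V / R_total = 177 / 396.4 = 0.4465 A
R3 carries the full series current, so P = I²R.
P_R3 = (0.4465)² × 91.2 = 18.18 W

18.2 W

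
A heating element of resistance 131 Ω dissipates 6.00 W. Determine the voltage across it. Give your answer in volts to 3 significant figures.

28.0 V

Inverting the appropriate power form: V = √(P R).
V = √(6.00 × 131) = 28.04 V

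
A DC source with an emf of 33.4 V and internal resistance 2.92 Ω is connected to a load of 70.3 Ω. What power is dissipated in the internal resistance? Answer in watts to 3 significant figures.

0.608 W

r is in series with the load, so it carries the full circuit current — the loss in it is I²r.
I = ε / (r + R) = 33.4 / (2.92 + 70.3) = 0.4562 A
P_int = I² r = (0.4562)² × 2.92 = 0.6076 W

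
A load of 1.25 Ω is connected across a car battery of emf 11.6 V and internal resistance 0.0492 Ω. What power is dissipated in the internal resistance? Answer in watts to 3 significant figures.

3.92 W

The internal resistance carries the same current as the load; P_int = I²r.
I = ε / (r + R) = 11.6 / (0.0492 + 1.25) = 8.929 A
P_int = I² r = (8.929)² × 0.0492 = 3.922 W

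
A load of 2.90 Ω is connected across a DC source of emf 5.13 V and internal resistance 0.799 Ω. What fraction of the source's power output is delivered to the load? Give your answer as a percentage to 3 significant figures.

η = P_load/(P_load+P_int) = I²R/(I²R+I²r) = R/(R+r) — the I² cancels for series elements.
η = R / (R + r) = 2.90 / (2.90 + 0.799) = 0.7840

78.4 %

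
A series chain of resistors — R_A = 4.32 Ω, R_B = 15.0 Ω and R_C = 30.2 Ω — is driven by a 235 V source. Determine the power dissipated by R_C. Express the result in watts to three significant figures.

680 W

Since the resistors are in series they all carry the loop current I = V/R_total; the power in any one is I²R.
R_total = 4.32 + 15.0 + 30.2 = 49.52 Ω
I = V / R_total = 235 / 49.52 = 4.746 A
P_R_C = I² × R_C = (4.746)² × 30.2 = 680.1 W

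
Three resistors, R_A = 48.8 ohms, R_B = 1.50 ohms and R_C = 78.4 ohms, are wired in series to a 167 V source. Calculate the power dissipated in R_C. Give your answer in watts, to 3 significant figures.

Series elements share the same current, so find I first, then use P = I²R.
R_total = 48.8 + 1.50 + 78.4 = 128.7 Ω
I = V / R_total = 167 / 128.7 = 1.298 A
P_R_C = I² × R_C = (1.298)² × 78.4 = 132.0 W

132 W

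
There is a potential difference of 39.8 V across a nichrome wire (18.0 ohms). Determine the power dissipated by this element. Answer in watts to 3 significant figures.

88.0 W

We know the drop across the element and its resistance — P = V²/R, one step.
P = (39.8 V)² / 18.0 Ω = 88.00 W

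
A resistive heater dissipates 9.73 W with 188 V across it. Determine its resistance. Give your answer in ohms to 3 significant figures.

3630 Ω

From P = V I = I²R = V²/R, with the two given quantities we get R = V² / P.
R = (188)² / 9.73 = 3632 Ω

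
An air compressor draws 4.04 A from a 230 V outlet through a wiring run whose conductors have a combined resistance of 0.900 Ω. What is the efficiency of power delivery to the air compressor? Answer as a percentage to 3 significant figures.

The wiring run carries the full 4.04 A.
P_line = I² R_line = (4.040)² × 0.900 = 14.69 W
P_source = V I = 230 × 4.040 = 929.2 W; P_load = 914.5 W
η = P_load / P_source = 914.5 / 929.2 = 0.9842

98.4 %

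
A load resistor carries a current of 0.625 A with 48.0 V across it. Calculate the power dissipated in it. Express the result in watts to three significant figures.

30.0 W

V and I are known directly — P = V I, no intermediate step needed.
P = 48.0 V × 0.6250 A = 30.00 W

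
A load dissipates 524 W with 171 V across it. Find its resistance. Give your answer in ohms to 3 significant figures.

55.8 Ω

Inverting the appropriate power form: R = V² / P.
R = (171)² / 524 = 55.80 Ω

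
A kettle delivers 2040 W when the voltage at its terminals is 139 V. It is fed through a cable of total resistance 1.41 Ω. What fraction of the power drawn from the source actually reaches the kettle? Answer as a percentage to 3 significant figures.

I = P / V = 2040 / 139 = 14.68 A through the cable.
P_line = I² R_line = (14.68)² × 1.41 = 303.7 W
P_source = P_load + P_line = 2040 + 303.7 = 2344 W
η = P_load / P_source = 2040 / 2344 = 0.8704

87.0 %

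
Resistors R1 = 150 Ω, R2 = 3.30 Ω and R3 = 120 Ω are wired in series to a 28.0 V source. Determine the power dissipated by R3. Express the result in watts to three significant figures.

1.26 W

In a series string the same current flows through every resistor — find that current, then P = I²R for the one we want.
R_total = 150 + 3.30 + 120 = 273.3 Ω
I = V / R_total = 28.0 / 273.3 = 0.1025 A
P_R3 = I² × R3 = (0.1025)² × 120 = 1.260 W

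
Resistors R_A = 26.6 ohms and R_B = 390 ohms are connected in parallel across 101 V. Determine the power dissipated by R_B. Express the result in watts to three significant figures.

26.2 W

R_B sits directly across the source, so P = V²/R with V = 101 V.
P_R_B = V² / R_B = (101)² / 390 Ω = 26.16 W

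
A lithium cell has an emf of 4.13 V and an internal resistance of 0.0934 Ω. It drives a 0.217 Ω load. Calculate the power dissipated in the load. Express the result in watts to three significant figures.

38.4 W

The internal resistance and the load are in series, so the same I flows through both; get I from ε/(r+R), then I²R for the load.
I = ε / (r + R) = 4.13 / (0.0934 + 0.217) = 13.31 A
P_load = I² R = (13.31)² × 0.217 = 38.42 W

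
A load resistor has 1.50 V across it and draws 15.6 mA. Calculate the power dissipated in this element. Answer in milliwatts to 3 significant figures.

23.4 mW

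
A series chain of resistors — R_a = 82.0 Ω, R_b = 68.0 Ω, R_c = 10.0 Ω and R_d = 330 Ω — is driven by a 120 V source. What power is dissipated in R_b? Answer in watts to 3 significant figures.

Every series element carries the same I. Get I from the total resistance, then P = I² × R_b.
R_total = 82.0 + 68.0 + 10.0 + 330 = 490.0 Ω
I = V / R_total = 120 / 490.0 = 0.2449 A
P_R_b = I² × R_b = (0.2449)² × 68.0 = 4.078 W

4.08 W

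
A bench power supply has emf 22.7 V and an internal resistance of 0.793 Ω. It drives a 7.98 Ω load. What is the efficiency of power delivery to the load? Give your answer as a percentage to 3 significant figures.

91.0 %

Both r and R carry the same current, so the power split is just the resistance split: η = R/(R+r).
η = R / (R + r) = 7.98 / (7.98 + 0.793) = 0.9096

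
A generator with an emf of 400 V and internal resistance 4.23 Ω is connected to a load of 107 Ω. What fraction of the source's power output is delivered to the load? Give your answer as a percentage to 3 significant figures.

96.2 %

The source delivers εI, of which I²R reaches the load and I²r is lost; since I is common, η = R/(R+r).
η = R / (R + r) = 107 / (107 + 4.23) = 0.9620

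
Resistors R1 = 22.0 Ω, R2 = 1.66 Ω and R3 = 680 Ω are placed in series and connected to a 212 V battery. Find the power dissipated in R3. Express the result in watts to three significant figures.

The current is common to all series resistors; compute it, then apply P = I²R for the target.
R_total = 22.0 + 1.66 + 680 = 703.7 Ω
I = V / R_total = 212 / 703.7 = 0.3013 A
P_R3 = I² × R3 = (0.3013)² × 680 = 61.72 W

61.7 W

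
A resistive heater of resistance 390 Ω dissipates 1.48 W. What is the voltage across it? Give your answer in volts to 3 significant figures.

From P = V I = I²R = V²/R, with the two given quantities we get V = √(P R).
V = √(1.48 × 390) = 24.02 V

24.0 V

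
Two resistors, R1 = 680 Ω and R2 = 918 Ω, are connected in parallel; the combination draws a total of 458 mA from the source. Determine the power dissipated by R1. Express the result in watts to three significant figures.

The branches share the same voltage, but only the total current is given — find V from the equivalent resistance first.
1/R_eq = 1/680 + 1/918 ⇒ R_eq = 390.6 Ω
V = I_total × R_eq = 0.4580 × 390.6 = 178.9 V
P_R1 = V² / R1 = (178.9)² / 680 = 47.07 W

47.1 W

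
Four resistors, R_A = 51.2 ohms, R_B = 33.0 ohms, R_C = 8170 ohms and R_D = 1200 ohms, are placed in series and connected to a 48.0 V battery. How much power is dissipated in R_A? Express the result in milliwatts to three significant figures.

1.32 mW

Since the resistors are in series they all carry the loop current I = V/R_total; the power in any one is I²R.
R_total = 51.2 + 33.0 + 8170 + 1200 = 9454 Ω
I = V / R_total = 48.0 / 9454 = 0.005077 A
P_R_A = I² × R_A = (0.005077)² × 51.2 = 0.001320 W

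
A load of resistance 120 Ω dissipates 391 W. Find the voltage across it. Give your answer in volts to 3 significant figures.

217 V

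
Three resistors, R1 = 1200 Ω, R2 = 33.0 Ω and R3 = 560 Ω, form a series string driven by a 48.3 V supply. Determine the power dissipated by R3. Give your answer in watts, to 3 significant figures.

In a series string the same current flows through every resistor — find that current, then P = I²R for the one we want.
R_total = 1200 + 33.0 + 560 = 1793 Ω
I = V / R_total = 48.3 / 1793 = 0.02694 A
P_R3 = I² × R3 = (0.02694)² × 560 = 0.4064 W

0.406 W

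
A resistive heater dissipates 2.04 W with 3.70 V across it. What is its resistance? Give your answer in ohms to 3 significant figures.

6.71 Ω

The two known quantities fix the third via R = V² / P.
R = (3.70)² / 2.04 = 6.711 Ω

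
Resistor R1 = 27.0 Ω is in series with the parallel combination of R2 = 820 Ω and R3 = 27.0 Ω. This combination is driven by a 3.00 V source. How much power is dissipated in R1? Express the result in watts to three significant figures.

0.0861 W

Collapse R2‖R3 to a single equivalent, reducing the network to two series elements.
R_p = (820×27.0)/(820+27.0) = 26.14 Ω
R_total = 27.0 + 26.14 = 53.14 Ω
I = V / R_total = 3.00 / 53.14 = 0.05646 A
R1 is in the main series path, so its power is I²R1.
P_R1 = (0.05646)² × 27.0 = 0.08605 W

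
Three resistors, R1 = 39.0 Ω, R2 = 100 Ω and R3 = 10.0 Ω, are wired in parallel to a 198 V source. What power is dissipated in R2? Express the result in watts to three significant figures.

Every branch has 198 V across it, so for R2 the power is simply V²/R.
P_R2 = V² / R2 = (198)² / 100 Ω = 392.0 W

392 W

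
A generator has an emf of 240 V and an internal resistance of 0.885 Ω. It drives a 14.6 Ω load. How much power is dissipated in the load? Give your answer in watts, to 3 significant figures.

3510 W

With r and R in series, I = ε/(r+R); the load dissipates I²R.
I = ε / (r + R) = 240 / (0.885 + 14.6) = 15.50 A
P_load = I² R = (15.50)² × 14.6 = 3507 W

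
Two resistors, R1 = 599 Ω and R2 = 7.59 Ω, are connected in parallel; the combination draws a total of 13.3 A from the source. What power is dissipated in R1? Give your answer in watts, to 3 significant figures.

16.6 W

Only the total current is stated, so first find the parallel equivalent to get the voltage across the combination.
1/R_eq = 1/599 + 1/7.59 ⇒ R_eq = 7.495 Ω
V = I_total × R_eq = 13.30 × 7.495 = 99.68 V
P_R1 = V² / R1 = (99.68)² / 599 = 16.59 W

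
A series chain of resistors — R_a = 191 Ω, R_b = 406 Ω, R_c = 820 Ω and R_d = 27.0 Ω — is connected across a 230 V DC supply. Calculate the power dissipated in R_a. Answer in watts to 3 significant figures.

In a series string the same current flows through every resistor — find that current, then P = I²R for the one we want.
R_total = 191 + 406 + 820 + 27.0 = 1444 Ω
I = V / R_total = 230 / 1444 = 0.1593 A
P_R_a = I² × R_a = (0.1593)² × 191 = 4.846 W

4.85 W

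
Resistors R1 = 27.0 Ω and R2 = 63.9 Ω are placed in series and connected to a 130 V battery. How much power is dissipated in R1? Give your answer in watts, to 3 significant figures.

Since the resistors are in series they all carry the loop current I = V/R_total; the power in any one is I²R.
R_total = 27.0 + 63.9 = 90.90 Ω
I = V / R_total = 130 / 90.90 = 1.430 A
P_R1 = I² × R1 = (1.430)² × 27.0 = 55.22 W

55.2 W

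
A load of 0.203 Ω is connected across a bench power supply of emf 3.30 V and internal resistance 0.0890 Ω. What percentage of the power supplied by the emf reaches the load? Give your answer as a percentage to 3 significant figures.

69.5 %

Efficiency is P_load / P_total. With a series r and R sharing the same I, P = I²R for each, so η = R/(R+r).
η = R / (R + r) = 0.203 / (0.203 + 0.0890) = 0.6952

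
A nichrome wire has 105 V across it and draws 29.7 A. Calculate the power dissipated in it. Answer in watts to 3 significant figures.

Since both terminal voltage and current are stated, P = V I gives the power in one step.
P = 105 V × 29.70 A = 3118 W

3120 W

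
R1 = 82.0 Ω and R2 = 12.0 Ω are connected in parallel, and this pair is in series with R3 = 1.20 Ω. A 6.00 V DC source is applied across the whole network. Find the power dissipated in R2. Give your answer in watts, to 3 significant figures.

Reduce the parallel combination to a single R_p; the circuit then becomes R_p in series with the remaining resistor.
R_p = (82.0×12.0)/(82.0+12.0) = 10.47 Ω
R_total = R_p + 1.20 = 10.47 + 1.20 = 11.67 Ω
I = V / R_total = 6.00 / 11.67 = 0.5142 A
Voltage across the parallel pair: V_p = I × R_p = 0.5142 × 10.47 = 5.383 V
R2 has V_p across it, so P = V_p²/R2.
P_R2 = (5.383)² / 12.0 = 2.415 W

2.41 W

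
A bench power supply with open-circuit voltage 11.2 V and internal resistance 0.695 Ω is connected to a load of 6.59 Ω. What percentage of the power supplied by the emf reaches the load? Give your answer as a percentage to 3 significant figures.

Both r and R carry the same current, so the power split is just the resistance split: η = R/(R+r).
η = R / (R + r) = 6.59 / (6.59 + 0.695) = 0.9046

90.5 %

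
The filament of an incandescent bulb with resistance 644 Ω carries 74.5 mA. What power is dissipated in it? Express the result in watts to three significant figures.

Knowing I and R, the power is just I²R — no need to find V first.
P = (0.07450 A)² × 644 Ω = 3.574 W

3.57 W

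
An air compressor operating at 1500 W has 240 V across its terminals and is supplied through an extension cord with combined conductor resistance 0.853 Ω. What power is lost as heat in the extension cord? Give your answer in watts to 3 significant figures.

33.3 W

The extension cord is a series resistance carrying the load current; its dissipation is I²R_line.
I = P / V = 1500 / 240 = 6.250 A through the extension cord.
P_line = I² R_line = (6.250)² × 0.853 = 33.32 W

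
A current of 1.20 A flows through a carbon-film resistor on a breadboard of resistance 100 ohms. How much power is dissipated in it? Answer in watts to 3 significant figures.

The current through and the resistance of the element are both given; use P = I²R.
P = (1.200 A)² × 100 Ω = 144.0 W

144 W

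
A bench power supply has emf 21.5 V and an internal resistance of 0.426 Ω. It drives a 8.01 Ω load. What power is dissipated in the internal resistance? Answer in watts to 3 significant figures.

2.77 W

The internal resistance carries the same current as the load; P_int = I²r.
I = ε / (r + R) = 21.5 / (0.426 + 8.01) = 2.549 A
P_int = I² r = (2.549)² × 0.426 = 2.767 W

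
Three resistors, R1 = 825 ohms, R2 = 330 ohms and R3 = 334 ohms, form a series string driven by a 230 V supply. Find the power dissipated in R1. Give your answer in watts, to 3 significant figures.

19.7 W

Every series element carries the same I. Get I from the total resistance, then P = I² × R1.
R_total = 825 + 330 + 334 = 1489 Ω
I = V / R_total = 230 / 1489 = 0.1545 A
P_R1 = I² × R1 = (0.1545)² × 825 = 19.68 W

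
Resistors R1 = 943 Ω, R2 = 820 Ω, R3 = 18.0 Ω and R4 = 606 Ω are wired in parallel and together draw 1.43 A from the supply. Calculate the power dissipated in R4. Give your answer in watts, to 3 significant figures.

0.954 W

Parallel branches share V, not I — compute V via R_eq, then use V²/R for the target branch.
1/R_eq = 1/943 + 1/820 + 1/18.0 + 1/606 ⇒ R_eq = 16.81 Ω
V = I_total × R_eq = 1.430 × 16.81 = 24.04 V
P_R4 = V² / R4 = (24.04)² / 606 = 0.9536 W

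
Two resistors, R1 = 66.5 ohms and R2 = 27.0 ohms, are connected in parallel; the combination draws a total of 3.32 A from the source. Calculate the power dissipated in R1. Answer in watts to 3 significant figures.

Only the total current is stated, so first find the parallel equivalent to get the voltage across the combination.
1/R_eq = 1/66.5 + 1/27.0 ⇒ R_eq = 19.20 Ω
V = I_total × R_eq = 3.320 × 19.20 = 63.75 V
P_R1 = V² / R1 = (63.75)² / 66.5 = 61.12 W

61.1 W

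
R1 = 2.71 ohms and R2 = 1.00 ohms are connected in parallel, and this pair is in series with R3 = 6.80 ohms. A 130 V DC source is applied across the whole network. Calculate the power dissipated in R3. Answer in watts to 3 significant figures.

2030 W

Combine R1 and R2 into their parallel equivalent first, reducing the network to two series resistors.
R_p = (2.71×1.00)/(2.71+1.00) = 0.7305 Ω
R_total = R_p + 6.80 = 0.7305 + 6.80 = 7.530 Ω
I = V / R_total = 130 / 7.530 = 17.26 A
R3 carries the full series current, so P = I²R.
P_R3 = (17.26)² × 6.80 = 2027 W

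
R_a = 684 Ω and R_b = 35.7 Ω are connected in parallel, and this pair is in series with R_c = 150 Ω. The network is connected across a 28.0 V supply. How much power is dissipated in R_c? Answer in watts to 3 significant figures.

First find R_p for the parallel pair, then treat R_p + R_c as a series loop.
R_p = (684×35.7)/(684+35.7) = 33.93 Ω
R_total = R_p + 150 = 33.93 + 150 = 183.9 Ω
I = V / R_total = 28.0 / 183.9 = 0.1522 A
R_c carries the full series current, so P = I²R.
P_R_c = (0.1522)² × 150 = 3.476 W

3.48 W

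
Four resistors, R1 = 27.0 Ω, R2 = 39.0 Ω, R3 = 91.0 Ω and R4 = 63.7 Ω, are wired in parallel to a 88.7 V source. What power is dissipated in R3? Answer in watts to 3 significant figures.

86.5 W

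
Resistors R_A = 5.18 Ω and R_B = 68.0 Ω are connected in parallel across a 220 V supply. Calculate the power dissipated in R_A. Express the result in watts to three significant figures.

9340 W

The supply voltage appears across each parallel branch — just use P = V²/R_A.
P_R_A = V² / R_A = (220)² / 5.18 Ω = 9344 W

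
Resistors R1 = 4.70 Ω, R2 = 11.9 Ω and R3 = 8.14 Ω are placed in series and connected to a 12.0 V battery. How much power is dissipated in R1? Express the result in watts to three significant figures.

1.11 W

The current is common to all series resistors; compute it, then apply P = I²R for the target.
R_total = 4.70 + 11.9 + 8.14 = 24.74 Ω
I = V / R_total = 12.0 / 24.74 = 0.4850 A
P_R1 = I² × R1 = (0.4850)² × 4.70 = 1.106 W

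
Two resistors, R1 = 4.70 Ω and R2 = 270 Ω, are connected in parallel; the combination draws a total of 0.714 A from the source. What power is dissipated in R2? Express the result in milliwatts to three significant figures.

Only the total current is stated, so first find the parallel equivalent to get the voltage across the combination.
1/R_eq = 1/4.70 + 1/270 ⇒ R_eq = 4.620 Ω
V = I_total × R_eq = 0.7140 × 4.620 = 3.298 V
P_R2 = V² / R2 = (3.298)² / 270 = 0.04029 W

40.3 mW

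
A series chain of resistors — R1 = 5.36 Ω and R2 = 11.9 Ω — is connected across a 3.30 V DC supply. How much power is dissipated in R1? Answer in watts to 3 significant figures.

Series elements share the same current, so find I first, then use P = I²R.
R_total = 5.36 + 11.9 = 17.26 Ω
I = V / R_total = 3.30 / 17.26 = 0.1912 A
P_R1 = I² × R1 = (0.1912)² × 5.36 = 0.1959 W

0.196 W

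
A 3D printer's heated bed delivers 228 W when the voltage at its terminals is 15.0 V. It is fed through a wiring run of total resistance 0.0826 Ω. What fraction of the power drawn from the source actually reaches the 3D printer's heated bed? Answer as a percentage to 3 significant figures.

92.3 %

I = P / V = 228 / 15.0 = 15.20 A through the wiring run.
P_line = I² R_line = (15.20)² × 0.0826 = 19.08 W
P_source = P_load + P_line = 228.0 + 19.08 = 247.1 W
η = P_load / P_source = 228.0 / 247.1 = 0.9228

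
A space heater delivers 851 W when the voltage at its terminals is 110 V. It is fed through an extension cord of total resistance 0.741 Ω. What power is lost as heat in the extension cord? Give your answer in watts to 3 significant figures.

Line loss is just I²R for the cable — we know both I and R_line directly.
I = P / V = 851 / 110 = 7.736 A through the extension cord.
P_line = I² R_line = (7.736)² × 0.741 = 44.35 W

44.3 W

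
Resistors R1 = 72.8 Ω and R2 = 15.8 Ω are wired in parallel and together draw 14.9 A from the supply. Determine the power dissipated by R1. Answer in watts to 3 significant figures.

Only the total current is stated, so first find the parallel equivalent to get the voltage across the combination.
1/R_eq = 1/72.8 + 1/15.8 ⇒ R_eq = 12.98 Ω
V = I_total × R_eq = 14.90 × 12.98 = 193.4 V
P_R1 = V² / R1 = (193.4)² / 72.8 = 514.0 W

514 W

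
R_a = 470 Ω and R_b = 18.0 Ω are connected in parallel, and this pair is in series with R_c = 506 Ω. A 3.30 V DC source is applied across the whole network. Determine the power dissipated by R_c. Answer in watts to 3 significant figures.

0.0201 W

Collapse the R_a‖R_b pair into one equivalent R_p; then R_p and R_c form a series string.
R_p = (470×18.0)/(470+18.0) = 17.34 Ω
R_total = R_p + 506 = 17.34 + 506 = 523.3 Ω
I = V / R_total = 3.30 / 523.3 = 0.006306 A
All the supply current flows through R_c; use P = I²R_c.
P_R_c = (0.006306)² × 506 = 0.02012 W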